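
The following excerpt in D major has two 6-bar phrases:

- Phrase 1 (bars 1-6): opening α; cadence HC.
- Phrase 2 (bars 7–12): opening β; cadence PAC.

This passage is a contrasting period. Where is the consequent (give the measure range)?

measures 7–12

The antecedent is the phrase ending with the weaker cadence (half cadence, phrase 1) and the consequent the one ending more conclusively (perfect authentic cadence, phrase 2); the consequent is mm. 7-12.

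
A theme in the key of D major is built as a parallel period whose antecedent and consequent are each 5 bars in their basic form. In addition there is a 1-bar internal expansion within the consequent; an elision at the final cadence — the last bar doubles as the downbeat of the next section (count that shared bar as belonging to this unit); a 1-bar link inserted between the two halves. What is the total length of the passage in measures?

Basic parallel period: 5 + 5 = 10 bars.
10 (basic form) + 1 (internal expansion) + 1 (link) = 12.
The elision shares a bar with the next section but does not change this unit's count.

12 measures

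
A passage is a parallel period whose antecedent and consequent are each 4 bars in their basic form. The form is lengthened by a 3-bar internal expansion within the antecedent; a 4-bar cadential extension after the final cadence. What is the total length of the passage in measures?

Basic parallel period: 4 + 4 = 8 bars.
8 (basic form) + 3 (internal expansion) + 4 (cadential extension) = 15.

15 measures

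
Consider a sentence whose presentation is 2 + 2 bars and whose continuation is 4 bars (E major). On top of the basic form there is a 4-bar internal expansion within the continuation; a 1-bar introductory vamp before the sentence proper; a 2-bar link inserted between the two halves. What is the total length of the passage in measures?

Basic sentence: 2 + 2 + 4 = 8 bars.
8 (basic form) + 4 (internal expansion) + 1 (introduction) + 2 (link) = 15.

15 measures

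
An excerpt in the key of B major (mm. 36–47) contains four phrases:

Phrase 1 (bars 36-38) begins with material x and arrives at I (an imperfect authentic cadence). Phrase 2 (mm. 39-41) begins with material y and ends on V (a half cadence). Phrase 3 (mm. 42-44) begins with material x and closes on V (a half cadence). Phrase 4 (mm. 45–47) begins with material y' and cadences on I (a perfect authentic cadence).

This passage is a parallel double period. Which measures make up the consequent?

measures 42–47

In a double period the four phrases pair into a large antecedent (phrases 1–2, ending half cadence) and a large consequent (phrases 3–4, ending perfect authentic cadence). The consequent spans mm. 42-47.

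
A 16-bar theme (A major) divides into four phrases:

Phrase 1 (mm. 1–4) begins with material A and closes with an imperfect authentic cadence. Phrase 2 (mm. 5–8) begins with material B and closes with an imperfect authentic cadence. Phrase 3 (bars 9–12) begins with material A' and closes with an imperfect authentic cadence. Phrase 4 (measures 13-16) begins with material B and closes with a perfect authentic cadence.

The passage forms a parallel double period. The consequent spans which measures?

In a double period the four phrases pair into a large antecedent (phrases 1–2, ending imperfect authentic cadence) and a large consequent (phrases 3–4, ending perfect authentic cadence). The consequent spans mm. 9–16.

measures 9–16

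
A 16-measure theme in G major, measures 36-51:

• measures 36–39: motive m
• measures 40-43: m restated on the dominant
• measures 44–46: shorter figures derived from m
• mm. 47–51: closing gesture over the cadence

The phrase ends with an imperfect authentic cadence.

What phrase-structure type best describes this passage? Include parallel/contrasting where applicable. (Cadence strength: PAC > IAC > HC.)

sentence

Basic idea (bars 36-39) + its repetition (mm. 40–43) form the presentation; fragmentation and cadence (mm. 44–51) form the continuation — the 16-bar whole is a sentence.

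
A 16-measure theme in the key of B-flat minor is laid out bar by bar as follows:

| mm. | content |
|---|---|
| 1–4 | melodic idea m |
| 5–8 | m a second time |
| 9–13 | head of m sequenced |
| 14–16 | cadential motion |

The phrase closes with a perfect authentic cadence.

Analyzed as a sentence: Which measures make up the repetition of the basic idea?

The presentation of a sentence is the basic idea (bars 1–4) plus its repetition (measures 5–8); the repetition of the basic idea is therefore bars 5–8.

measures 5–8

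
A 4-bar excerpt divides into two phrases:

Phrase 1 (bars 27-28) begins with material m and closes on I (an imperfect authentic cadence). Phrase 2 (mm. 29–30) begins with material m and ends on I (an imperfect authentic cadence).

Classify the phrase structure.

Both phrases have the same opening (m) and the same cadence (imperfect authentic cadence): the second is a restatement, not a consequent, so this is a repeated phrase rather than a period.

repeated phrase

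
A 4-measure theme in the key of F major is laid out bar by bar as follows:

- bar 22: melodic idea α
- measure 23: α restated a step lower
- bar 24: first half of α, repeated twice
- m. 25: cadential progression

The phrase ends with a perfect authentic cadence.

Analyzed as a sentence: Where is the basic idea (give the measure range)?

measures 22–22

The presentation of a sentence is the basic idea (measure 22) plus its repetition (bar 23); the basic idea is therefore m. 22.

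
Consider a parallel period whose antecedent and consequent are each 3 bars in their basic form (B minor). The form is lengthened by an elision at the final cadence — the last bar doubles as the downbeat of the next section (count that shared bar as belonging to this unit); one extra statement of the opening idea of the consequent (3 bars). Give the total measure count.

9 measures

Basic parallel period: 3 + 3 = 6 bars.
6 (basic form) + 3 (extra statement) = 9.
The elision shares a bar with the next section but does not change this unit's count.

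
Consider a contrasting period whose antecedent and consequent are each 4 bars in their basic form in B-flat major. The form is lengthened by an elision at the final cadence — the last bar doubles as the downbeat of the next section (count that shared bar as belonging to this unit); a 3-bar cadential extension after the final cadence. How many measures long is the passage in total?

11 measures

Basic contrasting period: 4 + 4 = 8 bars.
8 (basic form) + 3 (cadential extension) = 11.
The elision shares a bar with the next section but does not change this unit's count.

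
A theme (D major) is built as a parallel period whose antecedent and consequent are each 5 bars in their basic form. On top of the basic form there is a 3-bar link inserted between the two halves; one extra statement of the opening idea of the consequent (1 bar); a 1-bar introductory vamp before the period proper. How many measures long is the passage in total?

Basic parallel period: 5 + 5 = 10 bars.
10 (basic form) + 3 (link) + 1 (extra statement) + 1 (introduction) = 15.

15 measures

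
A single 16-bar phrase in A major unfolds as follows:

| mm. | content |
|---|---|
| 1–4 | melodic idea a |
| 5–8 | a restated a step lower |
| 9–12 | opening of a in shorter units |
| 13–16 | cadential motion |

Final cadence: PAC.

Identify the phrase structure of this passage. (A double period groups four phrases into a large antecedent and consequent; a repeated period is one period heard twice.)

Basic idea (bars 1–4) + its repetition (mm. 5–8) form the presentation; fragmentation and cadence (mm. 9–16) form the continuation — the 16-bar whole is a sentence.

sentence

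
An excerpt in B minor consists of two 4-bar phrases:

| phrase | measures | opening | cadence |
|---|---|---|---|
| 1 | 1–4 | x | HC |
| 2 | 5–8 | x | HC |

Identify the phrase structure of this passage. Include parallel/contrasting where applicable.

Both phrases have the same opening (x) and the same cadence (half cadence): the second is a restatement, not a consequent, so this is a repeated phrase rather than a period.

repeated phrase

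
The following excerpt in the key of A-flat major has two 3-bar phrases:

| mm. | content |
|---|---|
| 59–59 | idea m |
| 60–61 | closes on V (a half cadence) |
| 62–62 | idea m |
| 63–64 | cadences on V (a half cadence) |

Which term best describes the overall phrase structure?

Both phrases have the same opening (m) and the same cadence (half cadence): the second is a restatement, not a consequent, so this is a repeated phrase rather than a period.

repeated phrase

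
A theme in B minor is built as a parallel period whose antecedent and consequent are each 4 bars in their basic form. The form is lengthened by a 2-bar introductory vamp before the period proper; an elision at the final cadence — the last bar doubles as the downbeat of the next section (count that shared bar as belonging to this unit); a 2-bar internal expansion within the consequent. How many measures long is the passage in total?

12 measures

Basic parallel period: 4 + 4 = 8 bars.
8 (basic form) + 2 (introduction) + 2 (internal expansion) = 12.
The elision shares a bar with the next section but does not change this unit's count.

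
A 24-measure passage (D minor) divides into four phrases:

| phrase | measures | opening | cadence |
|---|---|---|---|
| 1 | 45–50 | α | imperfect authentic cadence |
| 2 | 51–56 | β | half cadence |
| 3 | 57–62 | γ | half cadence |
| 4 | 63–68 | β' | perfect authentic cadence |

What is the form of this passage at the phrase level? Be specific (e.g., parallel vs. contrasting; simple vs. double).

Four phrases in two halves: the first half (measures 45–56) ends with a half cadence, the second (mm. 57–68) with a perfect authentic cadence — a large antecedent–consequent pair, i.e. a double period.
Phrase 3 begins with different material from phrase 1, making it contrasting.

contrasting double period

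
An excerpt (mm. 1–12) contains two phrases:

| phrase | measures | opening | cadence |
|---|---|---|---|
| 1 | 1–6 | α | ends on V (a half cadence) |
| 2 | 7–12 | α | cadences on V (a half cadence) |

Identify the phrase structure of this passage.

repeated phrase

Both phrases have the same opening (α) and the same cadence (half cadence): the second is a restatement, not a consequent, so this is a repeated phrase rather than a period.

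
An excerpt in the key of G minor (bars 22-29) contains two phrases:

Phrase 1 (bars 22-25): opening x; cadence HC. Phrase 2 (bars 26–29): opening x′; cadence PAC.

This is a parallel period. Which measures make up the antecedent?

measures 22–25

The phrase ending with the weaker cadence (half cadence) is the antecedent; the one ending more conclusively (perfect authentic cadence) is the consequent. The antecedent is measures 22–25.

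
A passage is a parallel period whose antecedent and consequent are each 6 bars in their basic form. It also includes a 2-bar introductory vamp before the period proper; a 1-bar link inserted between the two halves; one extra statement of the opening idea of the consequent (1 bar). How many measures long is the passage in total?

16 measures

Basic parallel period: 6 + 6 = 12 bars.
12 (basic form) + 2 (introduction) + 1 (link) + 1 (extra statement) = 16.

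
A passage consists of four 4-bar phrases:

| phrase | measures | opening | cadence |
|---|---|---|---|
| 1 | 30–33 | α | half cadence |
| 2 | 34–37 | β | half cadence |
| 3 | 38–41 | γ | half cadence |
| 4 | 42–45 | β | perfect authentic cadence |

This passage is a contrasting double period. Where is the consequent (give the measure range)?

measures 38–45

In a double period the four phrases pair into a large antecedent (phrases 1–2, ending half cadence) and a large consequent (phrases 3–4, ending perfect authentic cadence). The consequent spans mm. 38-45.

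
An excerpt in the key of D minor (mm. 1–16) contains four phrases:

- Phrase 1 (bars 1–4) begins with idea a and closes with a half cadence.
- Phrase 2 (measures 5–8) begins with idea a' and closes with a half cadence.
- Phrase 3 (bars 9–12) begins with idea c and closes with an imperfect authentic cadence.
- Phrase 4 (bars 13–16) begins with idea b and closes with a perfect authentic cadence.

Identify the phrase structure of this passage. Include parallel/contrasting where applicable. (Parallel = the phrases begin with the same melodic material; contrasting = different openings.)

contrasting double period

Four phrases in two halves: the first half (measures 1–8) ends with a half cadence, the second (mm. 9–16) with a perfect authentic cadence — a large antecedent–consequent pair, i.e. a double period.
Phrase 3 begins with different material from phrase 1, making it contrasting.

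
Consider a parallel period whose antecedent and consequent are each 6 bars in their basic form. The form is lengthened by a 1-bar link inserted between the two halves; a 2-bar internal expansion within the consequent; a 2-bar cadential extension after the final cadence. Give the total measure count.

Basic parallel period: 6 + 6 = 12 bars.
12 (basic form) + 1 (link) + 2 (internal expansion) + 2 (cadential extension) = 17.

17 measures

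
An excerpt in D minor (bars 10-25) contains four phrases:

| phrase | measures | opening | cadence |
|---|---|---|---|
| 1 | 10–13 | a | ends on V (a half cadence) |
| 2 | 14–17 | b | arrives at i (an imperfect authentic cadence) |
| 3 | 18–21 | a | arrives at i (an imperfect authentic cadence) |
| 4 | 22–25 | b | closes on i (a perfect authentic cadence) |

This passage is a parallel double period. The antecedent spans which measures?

measures 10–17

In a double period the four phrases pair into a large antecedent (phrases 1–2, ending imperfect authentic cadence) and a large consequent (phrases 3–4, ending perfect authentic cadence). The antecedent spans bars 10-17.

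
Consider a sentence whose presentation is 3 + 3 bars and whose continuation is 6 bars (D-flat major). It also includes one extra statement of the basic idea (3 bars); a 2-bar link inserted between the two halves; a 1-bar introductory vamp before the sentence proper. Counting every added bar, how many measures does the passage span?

18 measures

Basic sentence: 3 + 3 + 6 = 12 bars.
12 (basic form) + 3 (extra statement) + 2 (link) + 1 (introduction) = 18.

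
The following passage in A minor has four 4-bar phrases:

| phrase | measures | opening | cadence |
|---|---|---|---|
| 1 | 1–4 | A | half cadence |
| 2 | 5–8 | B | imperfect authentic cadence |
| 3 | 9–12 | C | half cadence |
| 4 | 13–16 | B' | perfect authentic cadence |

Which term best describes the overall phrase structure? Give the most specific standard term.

Four phrases in two halves: the first half (bars 1–8) ends with an imperfect authentic cadence, the second (mm. 9–16) with a perfect authentic cadence — a large antecedent–consequent pair, i.e. a double period.
Phrase 3 begins with different material from phrase 1, making it contrasting.

contrasting double period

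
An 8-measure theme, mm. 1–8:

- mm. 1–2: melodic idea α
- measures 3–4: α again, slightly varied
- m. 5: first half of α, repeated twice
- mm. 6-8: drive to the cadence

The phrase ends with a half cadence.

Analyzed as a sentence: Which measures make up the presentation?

The presentation of a sentence is the basic idea (mm. 1-2) plus its repetition (bars 3–4); the presentation is therefore bars 1-4.

measures 1–4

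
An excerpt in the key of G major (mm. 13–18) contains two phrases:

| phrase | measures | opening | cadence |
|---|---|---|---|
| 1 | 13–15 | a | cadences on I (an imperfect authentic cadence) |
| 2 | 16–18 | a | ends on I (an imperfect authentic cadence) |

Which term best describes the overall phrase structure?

repeated phrase

Both phrases have the same opening (a) and the same cadence (imperfect authentic cadence): the second is a restatement, not a consequent, so this is a repeated phrase rather than a period.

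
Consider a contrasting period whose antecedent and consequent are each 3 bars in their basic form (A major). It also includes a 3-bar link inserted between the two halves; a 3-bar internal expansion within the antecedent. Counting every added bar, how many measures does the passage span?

Basic contrasting period: 3 + 3 = 6 bars.
6 (basic form) + 3 (link) + 3 (internal expansion) = 12.

12 measures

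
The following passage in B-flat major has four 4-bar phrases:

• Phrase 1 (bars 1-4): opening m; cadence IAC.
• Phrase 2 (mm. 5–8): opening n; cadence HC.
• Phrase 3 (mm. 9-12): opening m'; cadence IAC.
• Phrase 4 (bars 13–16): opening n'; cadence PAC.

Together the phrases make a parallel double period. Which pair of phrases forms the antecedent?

phrases 1 and 2

In a double period the first pair of phrases (ending half cadence) is the large antecedent and the second pair (ending perfect authentic cadence) is the large consequent; the antecedent is phrases 1 and 2.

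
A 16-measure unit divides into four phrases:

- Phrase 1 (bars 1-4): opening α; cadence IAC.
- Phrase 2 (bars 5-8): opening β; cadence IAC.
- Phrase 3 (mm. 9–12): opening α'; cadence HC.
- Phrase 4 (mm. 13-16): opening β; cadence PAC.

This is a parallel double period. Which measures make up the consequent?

In a double period the first pair of phrases (ending imperfect authentic cadence) is the large antecedent and the second pair (ending perfect authentic cadence) is the large consequent; the consequent is measures 9–16.

measures 9–16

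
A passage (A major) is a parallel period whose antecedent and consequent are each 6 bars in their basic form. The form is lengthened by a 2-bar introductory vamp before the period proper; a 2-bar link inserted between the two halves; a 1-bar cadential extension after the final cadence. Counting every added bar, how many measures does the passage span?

17 measures

Basic parallel period: 6 + 6 = 12 bars.
12 (basic form) + 2 (introduction) + 2 (link) + 1 (cadential extension) = 17.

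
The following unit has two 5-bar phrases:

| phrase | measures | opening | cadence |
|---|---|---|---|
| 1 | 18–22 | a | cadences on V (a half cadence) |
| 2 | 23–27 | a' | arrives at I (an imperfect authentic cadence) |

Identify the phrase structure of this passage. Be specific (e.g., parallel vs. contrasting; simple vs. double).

parallel period

Phrase 1 ends with a half cadence (weaker) and phrase 2 with an imperfect authentic cadence (stronger): antecedent + consequent = a period.
The two phrases open with the same material (a / a'), so the period is parallel.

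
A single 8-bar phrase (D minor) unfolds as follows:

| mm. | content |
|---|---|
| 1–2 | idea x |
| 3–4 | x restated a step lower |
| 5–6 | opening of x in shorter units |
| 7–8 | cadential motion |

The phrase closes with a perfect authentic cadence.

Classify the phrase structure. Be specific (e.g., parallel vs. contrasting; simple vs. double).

sentence

Basic idea (measures 1–2) + its repetition (bars 3-4) form the presentation; fragmentation and cadence (mm. 5-8) form the continuation — the 8-bar whole is a sentence.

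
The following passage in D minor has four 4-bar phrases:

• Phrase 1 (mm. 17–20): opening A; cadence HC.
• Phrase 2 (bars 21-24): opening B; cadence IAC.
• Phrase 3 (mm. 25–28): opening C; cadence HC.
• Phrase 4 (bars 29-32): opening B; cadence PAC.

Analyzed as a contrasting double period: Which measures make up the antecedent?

measures 17–24

In a double period the four phrases pair into a large antecedent (phrases 1–2, ending imperfect authentic cadence) and a large consequent (phrases 3–4, ending perfect authentic cadence). The antecedent spans mm. 17–24.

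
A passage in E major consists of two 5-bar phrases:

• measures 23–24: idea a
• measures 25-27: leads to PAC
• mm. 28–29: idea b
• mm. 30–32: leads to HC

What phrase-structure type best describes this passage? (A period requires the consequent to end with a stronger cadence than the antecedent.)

The second phrase closes with a half cadence, which is not stronger than the first phrase's perfect authentic cadence; without a weak→strong cadential pair there is no antecedent–consequent relationship, so this is a phrase group rather than a period.

phrase group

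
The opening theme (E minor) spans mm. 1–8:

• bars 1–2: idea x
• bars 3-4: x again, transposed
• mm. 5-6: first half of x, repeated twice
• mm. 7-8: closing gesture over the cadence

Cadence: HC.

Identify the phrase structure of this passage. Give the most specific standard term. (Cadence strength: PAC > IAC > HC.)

sentence

Basic idea (measures 1–2) + its repetition (mm. 3–4) form the presentation; fragmentation and cadence (mm. 5–8) form the continuation — the 8-bar whole is a sentence.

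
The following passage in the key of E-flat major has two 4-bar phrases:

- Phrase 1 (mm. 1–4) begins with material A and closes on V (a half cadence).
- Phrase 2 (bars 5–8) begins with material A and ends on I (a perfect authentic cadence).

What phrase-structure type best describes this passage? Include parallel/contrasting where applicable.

parallel period

Phrase 1 ends with a half cadence (weaker) and phrase 2 with a perfect authentic cadence (stronger): antecedent + consequent = a period.
The two phrases open with the same material (A / A), so the period is parallel.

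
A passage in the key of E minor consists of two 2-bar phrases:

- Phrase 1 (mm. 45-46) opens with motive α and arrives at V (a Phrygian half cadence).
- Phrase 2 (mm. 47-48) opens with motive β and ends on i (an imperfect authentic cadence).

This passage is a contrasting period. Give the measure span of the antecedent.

The antecedent is the phrase ending with the weaker cadence (Phrygian half cadence, phrase 1) and the consequent the one ending more conclusively (imperfect authentic cadence, phrase 2); the antecedent is mm. 45-46.

measures 45–46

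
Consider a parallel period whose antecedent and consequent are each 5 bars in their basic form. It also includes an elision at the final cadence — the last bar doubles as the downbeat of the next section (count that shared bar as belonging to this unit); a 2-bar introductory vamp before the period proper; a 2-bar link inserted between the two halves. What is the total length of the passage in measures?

14 measures

Basic parallel period: 5 + 5 = 10 bars.
10 (basic form) + 2 (introduction) + 2 (link) = 14.
The elision shares a bar with the next section but does not change this unit's count.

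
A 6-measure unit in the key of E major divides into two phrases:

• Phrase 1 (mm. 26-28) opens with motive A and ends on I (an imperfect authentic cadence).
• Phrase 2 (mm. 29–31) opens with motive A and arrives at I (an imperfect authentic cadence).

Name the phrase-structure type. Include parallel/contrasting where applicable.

Both phrases have the same opening (A) and the same cadence (imperfect authentic cadence): the second is a restatement, not a consequent, so this is a repeated phrase rather than a period.

repeated phrase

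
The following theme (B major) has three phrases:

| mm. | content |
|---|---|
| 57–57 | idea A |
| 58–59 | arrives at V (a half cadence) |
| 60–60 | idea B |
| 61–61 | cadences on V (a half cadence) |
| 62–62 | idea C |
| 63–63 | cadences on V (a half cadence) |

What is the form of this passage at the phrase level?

phrase group

The final phrase closes with a half cadence, which is not stronger than the preceding half cadence; the 3 phrases lack an overall antecedent–consequent design and so form a phrase group.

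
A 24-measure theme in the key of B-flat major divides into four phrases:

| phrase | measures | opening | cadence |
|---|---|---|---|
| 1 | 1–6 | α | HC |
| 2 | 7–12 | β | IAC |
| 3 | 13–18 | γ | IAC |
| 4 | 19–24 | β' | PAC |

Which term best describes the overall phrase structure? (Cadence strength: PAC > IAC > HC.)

contrasting double period

Four phrases in two halves: the first half (mm. 1–12) ends with an imperfect authentic cadence, the second (mm. 13–24) with a perfect authentic cadence — a large antecedent–consequent pair, i.e. a double period.
Phrase 3 begins with different material from phrase 1, making it contrasting.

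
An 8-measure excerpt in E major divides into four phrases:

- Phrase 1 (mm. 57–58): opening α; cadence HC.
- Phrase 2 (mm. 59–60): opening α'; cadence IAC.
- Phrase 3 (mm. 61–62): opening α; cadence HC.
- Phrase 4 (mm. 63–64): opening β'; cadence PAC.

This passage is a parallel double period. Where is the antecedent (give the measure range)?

measures 57–60

In a double period the four phrases pair into a large antecedent (phrases 1–2, ending imperfect authentic cadence) and a large consequent (phrases 3–4, ending perfect authentic cadence). The antecedent spans bars 57–60.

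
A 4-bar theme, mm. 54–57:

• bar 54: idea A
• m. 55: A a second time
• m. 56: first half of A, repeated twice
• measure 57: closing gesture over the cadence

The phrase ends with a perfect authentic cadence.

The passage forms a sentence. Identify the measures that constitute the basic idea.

The presentation of a sentence is the basic idea (measure 54) plus its repetition (bar 55); the basic idea is therefore m. 54.

measures 54–54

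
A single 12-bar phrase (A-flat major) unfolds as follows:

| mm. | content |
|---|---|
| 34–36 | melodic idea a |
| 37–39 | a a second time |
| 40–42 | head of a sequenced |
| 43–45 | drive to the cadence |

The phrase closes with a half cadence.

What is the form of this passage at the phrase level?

Basic idea (bars 34–36) + its repetition (mm. 37-39) form the presentation; fragmentation and cadence (bars 40–45) form the continuation — the 12-bar whole is a sentence.

sentence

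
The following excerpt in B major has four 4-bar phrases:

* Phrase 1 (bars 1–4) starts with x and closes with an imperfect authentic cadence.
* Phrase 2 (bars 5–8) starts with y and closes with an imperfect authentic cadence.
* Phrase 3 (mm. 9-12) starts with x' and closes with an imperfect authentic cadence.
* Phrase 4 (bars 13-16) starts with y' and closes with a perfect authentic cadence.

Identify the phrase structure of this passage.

parallel double period

Four phrases in two halves: the first half (bars 1-8) ends with an imperfect authentic cadence, the second (bars 9–16) with a perfect authentic cadence — a large antecedent–consequent pair, i.e. a double period.
Phrase 3 begins with the same material as phrase 1, making it parallel.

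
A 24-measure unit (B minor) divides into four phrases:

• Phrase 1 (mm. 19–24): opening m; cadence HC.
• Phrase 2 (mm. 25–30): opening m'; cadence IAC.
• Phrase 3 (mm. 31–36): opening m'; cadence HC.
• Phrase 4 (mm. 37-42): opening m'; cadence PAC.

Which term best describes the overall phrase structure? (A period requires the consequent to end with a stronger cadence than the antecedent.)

Four phrases in two halves: the first half (measures 19-30) ends with an imperfect authentic cadence, the second (measures 31–42) with a perfect authentic cadence — a large antecedent–consequent pair, i.e. a double period.
Phrase 3 begins with the same material as phrase 1, making it parallel.

parallel double period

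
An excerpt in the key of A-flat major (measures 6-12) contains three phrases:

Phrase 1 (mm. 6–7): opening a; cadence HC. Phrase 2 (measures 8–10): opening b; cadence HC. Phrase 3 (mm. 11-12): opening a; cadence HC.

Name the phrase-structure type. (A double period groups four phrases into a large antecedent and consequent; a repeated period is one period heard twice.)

phrase group

The final phrase closes with a half cadence, which is not stronger than the preceding half cadence; the 3 phrases lack an overall antecedent–consequent design and so form a phrase group.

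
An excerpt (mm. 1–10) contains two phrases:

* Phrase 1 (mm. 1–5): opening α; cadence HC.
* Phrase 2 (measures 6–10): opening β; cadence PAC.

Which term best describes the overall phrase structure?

Phrase 1 ends with a half cadence (weaker) and phrase 2 with a perfect authentic cadence (stronger): antecedent + consequent = a period.
The two phrases open with different material (α / β), so the period is contrasting.

contrasting period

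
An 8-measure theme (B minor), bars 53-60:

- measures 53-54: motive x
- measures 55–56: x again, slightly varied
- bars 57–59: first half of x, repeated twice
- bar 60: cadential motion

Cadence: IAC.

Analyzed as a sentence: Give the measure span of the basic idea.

measures 53–54

The presentation of a sentence is the basic idea (bars 53–54) plus its repetition (measures 55–56); the basic idea is therefore bars 53–54.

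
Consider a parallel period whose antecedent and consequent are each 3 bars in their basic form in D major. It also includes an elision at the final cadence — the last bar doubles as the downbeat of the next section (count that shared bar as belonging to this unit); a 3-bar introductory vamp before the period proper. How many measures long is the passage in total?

Basic parallel period: 3 + 3 = 6 bars.
6 (basic form) + 3 (introduction) = 9.
The elision shares a bar with the next section but does not change this unit's count.

9 measures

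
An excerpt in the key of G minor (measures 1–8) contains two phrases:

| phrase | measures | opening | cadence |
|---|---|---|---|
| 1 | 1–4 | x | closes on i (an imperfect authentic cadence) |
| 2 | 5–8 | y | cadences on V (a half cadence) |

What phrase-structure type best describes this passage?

phrase group

The second phrase closes with a half cadence, which is not stronger than the first phrase's imperfect authentic cadence; without a weak→strong cadential pair there is no antecedent–consequent relationship, so this is a phrase group rather than a period.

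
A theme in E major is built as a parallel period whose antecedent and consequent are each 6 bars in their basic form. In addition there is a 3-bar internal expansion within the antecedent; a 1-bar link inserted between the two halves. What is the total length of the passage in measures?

16 measures

Basic parallel period: 6 + 6 = 12 bars.
12 (basic form) + 3 (internal expansion) + 1 (link) = 16.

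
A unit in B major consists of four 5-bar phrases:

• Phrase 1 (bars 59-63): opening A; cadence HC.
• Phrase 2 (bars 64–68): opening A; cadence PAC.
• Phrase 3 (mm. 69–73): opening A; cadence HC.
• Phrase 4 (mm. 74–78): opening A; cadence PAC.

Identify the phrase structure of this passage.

The cadence pattern HC–PAC–HC–PAC is weak–strong twice, and phrases 3–4 restate phrases 1–2: a period heard twice, not a double period (which would end weakly at phrase 2).

repeated period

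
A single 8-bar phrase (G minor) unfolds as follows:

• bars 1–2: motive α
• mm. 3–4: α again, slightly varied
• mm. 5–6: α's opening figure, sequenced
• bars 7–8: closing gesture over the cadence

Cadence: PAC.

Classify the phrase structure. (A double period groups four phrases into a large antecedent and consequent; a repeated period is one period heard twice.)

Basic idea (mm. 1–2) + its repetition (mm. 3–4) form the presentation; fragmentation and cadence (mm. 5–8) form the continuation — the 8-bar whole is a sentence.

sentence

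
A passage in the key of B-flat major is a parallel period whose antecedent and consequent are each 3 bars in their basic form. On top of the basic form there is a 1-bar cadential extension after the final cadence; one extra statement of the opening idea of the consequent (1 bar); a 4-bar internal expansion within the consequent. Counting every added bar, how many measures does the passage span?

Basic parallel period: 3 + 3 = 6 bars.
6 (basic form) + 1 (cadential extension) + 1 (extra statement) + 4 (internal expansion) = 12.

12 measures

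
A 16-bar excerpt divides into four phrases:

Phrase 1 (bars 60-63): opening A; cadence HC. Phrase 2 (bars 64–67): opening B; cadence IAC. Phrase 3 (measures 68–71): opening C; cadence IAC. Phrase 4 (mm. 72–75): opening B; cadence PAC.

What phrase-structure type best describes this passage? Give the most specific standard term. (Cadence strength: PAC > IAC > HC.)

contrasting double period

Four phrases in two halves: the first half (bars 60–67) ends with an imperfect authentic cadence, the second (bars 68–75) with a perfect authentic cadence — a large antecedent–consequent pair, i.e. a double period.
Phrase 3 begins with different material from phrase 1, making it contrasting.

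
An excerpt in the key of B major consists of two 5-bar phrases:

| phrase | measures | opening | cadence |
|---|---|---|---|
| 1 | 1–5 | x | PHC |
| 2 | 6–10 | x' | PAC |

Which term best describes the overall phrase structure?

parallel period

Phrase 1 ends with a Phrygian half cadence (weaker) and phrase 2 with a perfect authentic cadence (stronger): antecedent + consequent = a period.
The two phrases open with the same material (x / x'), so the period is parallel.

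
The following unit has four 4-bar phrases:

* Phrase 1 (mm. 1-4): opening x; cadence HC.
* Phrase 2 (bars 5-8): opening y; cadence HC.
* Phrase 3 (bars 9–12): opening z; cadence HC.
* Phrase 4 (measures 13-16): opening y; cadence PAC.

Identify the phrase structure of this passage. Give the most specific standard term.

contrasting double period

Four phrases in two halves: the first half (mm. 1-8) ends with a half cadence, the second (measures 9-16) with a perfect authentic cadence — a large antecedent–consequent pair, i.e. a double period.
Phrase 3 begins with different material from phrase 1, making it contrasting.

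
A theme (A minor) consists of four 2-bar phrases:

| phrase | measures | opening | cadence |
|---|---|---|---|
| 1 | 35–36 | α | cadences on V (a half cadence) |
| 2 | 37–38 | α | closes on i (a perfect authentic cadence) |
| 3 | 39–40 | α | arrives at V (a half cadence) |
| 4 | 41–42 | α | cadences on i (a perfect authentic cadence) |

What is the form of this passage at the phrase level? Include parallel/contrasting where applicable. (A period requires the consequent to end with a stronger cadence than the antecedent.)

repeated period

The cadence pattern HC–PAC–HC–PAC is weak–strong twice, and phrases 3–4 restate phrases 1–2: a period heard twice, not a double period (which would end weakly at phrase 2).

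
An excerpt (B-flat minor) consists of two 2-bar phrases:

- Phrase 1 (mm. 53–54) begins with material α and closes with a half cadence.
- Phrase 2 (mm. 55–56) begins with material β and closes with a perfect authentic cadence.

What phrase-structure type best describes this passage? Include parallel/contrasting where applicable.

contrasting period

Phrase 1 ends with a half cadence (weaker) and phrase 2 with a perfect authentic cadence (stronger): antecedent + consequent = a period.
The two phrases open with different material (α / β), so the period is contrasting.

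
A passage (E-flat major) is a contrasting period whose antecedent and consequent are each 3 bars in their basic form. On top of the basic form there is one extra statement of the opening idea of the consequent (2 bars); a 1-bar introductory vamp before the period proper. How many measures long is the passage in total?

Basic contrasting period: 3 + 3 = 6 bars.
6 (basic form) + 2 (extra statement) + 1 (introduction) = 9.

9 measures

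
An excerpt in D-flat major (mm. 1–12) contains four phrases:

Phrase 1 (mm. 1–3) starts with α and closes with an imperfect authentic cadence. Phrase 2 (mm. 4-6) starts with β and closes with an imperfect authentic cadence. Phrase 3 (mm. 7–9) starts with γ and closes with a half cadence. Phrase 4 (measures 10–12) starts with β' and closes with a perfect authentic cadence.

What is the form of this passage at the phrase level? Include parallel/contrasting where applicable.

contrasting double period

Four phrases in two halves: the first half (measures 1–6) ends with an imperfect authentic cadence, the second (mm. 7–12) with a perfect authentic cadence — a large antecedent–consequent pair, i.e. a double period.
Phrase 3 begins with different material from phrase 1, making it contrasting.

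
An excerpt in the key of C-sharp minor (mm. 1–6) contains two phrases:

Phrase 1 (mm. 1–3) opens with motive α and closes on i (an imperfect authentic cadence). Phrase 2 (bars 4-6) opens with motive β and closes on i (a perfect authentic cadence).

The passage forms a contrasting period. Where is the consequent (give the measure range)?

measures 4–6

The antecedent is the phrase ending with the weaker cadence (imperfect authentic cadence, phrase 1) and the consequent the one ending more conclusively (perfect authentic cadence, phrase 2); the consequent is mm. 4–6.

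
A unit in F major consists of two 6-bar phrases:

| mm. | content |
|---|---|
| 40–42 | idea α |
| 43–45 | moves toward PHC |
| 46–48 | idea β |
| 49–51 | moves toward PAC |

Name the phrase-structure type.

contrasting period

Phrase 1 ends with a Phrygian half cadence (weaker) and phrase 2 with a perfect authentic cadence (stronger): antecedent + consequent = a period.
The two phrases open with different material (α / β), so the period is contrasting.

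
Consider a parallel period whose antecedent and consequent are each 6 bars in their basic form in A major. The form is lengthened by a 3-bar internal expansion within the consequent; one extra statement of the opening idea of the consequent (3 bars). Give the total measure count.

Basic parallel period: 6 + 6 = 12 bars.
12 (basic form) + 3 (internal expansion) + 3 (extra statement) = 18.

18 measures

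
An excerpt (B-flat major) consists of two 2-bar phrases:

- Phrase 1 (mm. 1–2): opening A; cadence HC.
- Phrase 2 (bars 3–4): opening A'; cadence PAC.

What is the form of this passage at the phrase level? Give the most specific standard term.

Phrase 1 ends with a half cadence (weaker) and phrase 2 with a perfect authentic cadence (stronger): antecedent + consequent = a period.
The two phrases open with the same material (A / A'), so the period is parallel.

parallel period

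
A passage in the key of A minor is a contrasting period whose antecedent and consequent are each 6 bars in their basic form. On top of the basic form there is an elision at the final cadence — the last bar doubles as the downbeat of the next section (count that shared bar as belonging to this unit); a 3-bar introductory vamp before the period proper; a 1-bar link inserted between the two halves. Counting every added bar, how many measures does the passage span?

16 measures

Basic contrasting period: 6 + 6 = 12 bars.
12 (basic form) + 3 (introduction) + 1 (link) = 16.
The elision shares a bar with the next section but does not change this unit's count.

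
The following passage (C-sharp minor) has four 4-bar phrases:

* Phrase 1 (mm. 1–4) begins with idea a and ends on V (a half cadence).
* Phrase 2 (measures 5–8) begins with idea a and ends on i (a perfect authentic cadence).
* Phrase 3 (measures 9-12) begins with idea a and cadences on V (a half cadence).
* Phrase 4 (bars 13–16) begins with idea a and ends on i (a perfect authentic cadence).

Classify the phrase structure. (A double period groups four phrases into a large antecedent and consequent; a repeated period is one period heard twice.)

The cadence pattern HC–PAC–HC–PAC is weak–strong twice, and phrases 3–4 restate phrases 1–2: a period heard twice, not a double period (which would end weakly at phrase 2).

repeated period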